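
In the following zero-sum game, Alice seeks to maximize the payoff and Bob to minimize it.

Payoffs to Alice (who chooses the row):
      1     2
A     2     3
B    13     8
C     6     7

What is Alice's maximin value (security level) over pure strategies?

The worst-case payoff for each row is A: 2, B: 8, C: 6.
The best of these is 8.

8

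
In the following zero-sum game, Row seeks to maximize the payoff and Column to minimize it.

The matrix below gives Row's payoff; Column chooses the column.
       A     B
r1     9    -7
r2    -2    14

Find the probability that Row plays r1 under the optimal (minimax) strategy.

Row minima are -7 and -2, so Row's maximin is -2; column maxima are 9 and 14, so Column's minimax is 9. These differ, so the equilibrium is in mixed strategies.
Let Row play r1 with probability p. Column is indifferent when 9p − 2(1−p) = −7p + 14(1−p), giving p = 1/2.

1/2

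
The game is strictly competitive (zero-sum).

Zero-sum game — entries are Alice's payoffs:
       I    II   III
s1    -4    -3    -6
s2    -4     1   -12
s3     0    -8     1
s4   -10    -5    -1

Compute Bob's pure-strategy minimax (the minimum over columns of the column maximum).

0

The worst case (largest entry) in each column is I: 0, II: 1, III: 1.
The best (smallest) of these is 0.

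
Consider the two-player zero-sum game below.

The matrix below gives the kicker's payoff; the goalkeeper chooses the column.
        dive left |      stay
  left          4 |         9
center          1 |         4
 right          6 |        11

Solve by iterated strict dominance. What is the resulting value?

6

Column stay is strictly dominated by dive left for the goalkeeper (4<9, 1<4, 6<11); eliminate stay.
Row left is strictly dominated by row right (6>4); eliminate left.
Row center is strictly dominated by row right (6>1); eliminate center.
Only (right, dive left) remains, with payoff 6.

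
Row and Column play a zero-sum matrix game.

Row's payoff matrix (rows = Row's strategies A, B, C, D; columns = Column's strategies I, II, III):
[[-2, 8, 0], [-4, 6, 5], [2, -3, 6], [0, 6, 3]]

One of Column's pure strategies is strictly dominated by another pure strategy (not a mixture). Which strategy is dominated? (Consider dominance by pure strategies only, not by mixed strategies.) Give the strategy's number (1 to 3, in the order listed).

3

Column prefers columns that give Row less. Compare III with I: -2 < 0, -4 < 5, 2 < 6, 0 < 3.
So I strictly dominates III for Column; III is strictly dominated.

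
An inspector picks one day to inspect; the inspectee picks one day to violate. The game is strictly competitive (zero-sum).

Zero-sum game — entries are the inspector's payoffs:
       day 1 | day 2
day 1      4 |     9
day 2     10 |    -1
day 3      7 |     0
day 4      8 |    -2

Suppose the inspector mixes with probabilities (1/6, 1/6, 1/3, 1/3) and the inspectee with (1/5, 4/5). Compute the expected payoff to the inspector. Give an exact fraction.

2

Against (1/5, 4/5), each row's expected payoff is day 1: 8; day 2: 6/5; day 3: 7/5; day 4: 0.
Taking the (1/6, 1/6, 1/3, 1/3)-weighted average: (1/6)·(8) + (1/6)·(6/5) + (1/3)·(7/5) + (1/3)·(0) = 2.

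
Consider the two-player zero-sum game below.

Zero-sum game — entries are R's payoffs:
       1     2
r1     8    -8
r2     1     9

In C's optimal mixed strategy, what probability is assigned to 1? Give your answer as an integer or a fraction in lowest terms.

Row minima are -8 and 1, so R's maximin is 1; column maxima are 8 and 9, so C's minimax is 8. These differ, so the equilibrium is in mixed strategies.
Let C play 1 with probability q. R is indifferent when 8q − 8(1−q) = q + 9(1−q), giving q = 17/24.

17/24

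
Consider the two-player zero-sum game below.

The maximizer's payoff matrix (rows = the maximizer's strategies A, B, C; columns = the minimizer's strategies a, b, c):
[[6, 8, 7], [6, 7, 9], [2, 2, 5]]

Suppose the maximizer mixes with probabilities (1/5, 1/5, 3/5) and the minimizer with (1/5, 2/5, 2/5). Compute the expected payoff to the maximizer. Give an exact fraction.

Against (1/5, 2/5, 2/5), each row's expected payoff is A: 36/5; B: 38/5; C: 16/5.
Taking the (1/5, 1/5, 3/5)-weighted average: (1/5)·(36/5) + (1/5)·(38/5) + (3/5)·(16/5) = 122/25.

122/25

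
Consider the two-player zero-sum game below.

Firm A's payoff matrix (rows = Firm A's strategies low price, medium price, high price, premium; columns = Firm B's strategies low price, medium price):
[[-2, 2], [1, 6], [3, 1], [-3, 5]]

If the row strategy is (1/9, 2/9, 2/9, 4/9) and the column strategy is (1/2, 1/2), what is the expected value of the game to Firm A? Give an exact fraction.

Against (1/2, 1/2), each row's expected payoff is low price: 0; medium price: 7/2; high price: 2; premium: 1.
Taking the (1/9, 2/9, 2/9, 4/9)-weighted average: (1/9)·(0) + (2/9)·(7/2) + (2/9)·(2) + (4/9)·(1) = 5/3.

5/3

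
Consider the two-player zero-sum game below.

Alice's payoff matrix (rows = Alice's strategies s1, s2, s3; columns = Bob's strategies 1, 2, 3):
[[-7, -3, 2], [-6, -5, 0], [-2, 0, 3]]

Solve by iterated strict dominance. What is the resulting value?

-2

Row s2 is strictly dominated by row s3 (-2>-6, 0>-5, 3>0); eliminate s2.
Column 2 is strictly dominated by 1 for Bob (-7<-3, -2<0); eliminate 2.
Column 3 is strictly dominated by 1 for Bob (-7<2, -2<3); eliminate 3.
Row s1 is strictly dominated by row s3 (-2>-7); eliminate s1.
Only (s3, 1) remains, with payoff -2.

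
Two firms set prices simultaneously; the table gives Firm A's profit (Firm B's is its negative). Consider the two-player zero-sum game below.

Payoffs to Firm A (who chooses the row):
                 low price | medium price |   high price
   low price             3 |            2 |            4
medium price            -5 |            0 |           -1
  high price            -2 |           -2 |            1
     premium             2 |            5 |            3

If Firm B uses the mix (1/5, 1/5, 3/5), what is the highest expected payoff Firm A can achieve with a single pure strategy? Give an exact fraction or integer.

17/5

low price: (3)·(1/5) + (2)·(1/5) + (4)·(3/5) = 17/5.
medium price: (-5)·(1/5) + (0)·(1/5) + (-1)·(3/5) = -8/5.
high price: (-2)·(1/5) + (-2)·(1/5) + (1)·(3/5) = -1/5.
premium: (2)·(1/5) + (5)·(1/5) + (3)·(3/5) = 16/5.
The best pure response is low price with expected payoff 17/5.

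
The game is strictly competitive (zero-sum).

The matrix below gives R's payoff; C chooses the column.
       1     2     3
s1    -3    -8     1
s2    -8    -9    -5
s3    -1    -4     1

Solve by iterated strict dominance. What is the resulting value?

-4

Column 3 is strictly dominated by 1 for C (-3<1, -8<-5, -1<1); eliminate 3.
Row s2 is strictly dominated by row s1 (-3>-8, -8>-9); eliminate s2.
Column 1 is strictly dominated by 2 for C (-8<-3, -4<-1); eliminate 1.
Row s1 is strictly dominated by row s3 (-4>-8); eliminate s1.
Only (s3, 2) remains, with payoff -4.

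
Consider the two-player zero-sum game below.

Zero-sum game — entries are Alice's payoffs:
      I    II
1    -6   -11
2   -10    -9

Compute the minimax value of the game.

Row minima are -11 and -10, so Alice's maximin is -10; column maxima are -6 and -9, so Bob's minimax is -9. These differ, so the equilibrium is in mixed strategies.
Let Alice play 1 with probability p. Bob is indifferent when −6p − 10(1−p) = −11p − 9(1−p), giving p = 1/6.
Let Bob play I with probability q. Alice is indifferent when −6q − 11(1−q) = −10q − 9(1−q), giving q = 1/3.
The value is -6·(1/3) + (-11)·(2/3) = -28/3.

-28/3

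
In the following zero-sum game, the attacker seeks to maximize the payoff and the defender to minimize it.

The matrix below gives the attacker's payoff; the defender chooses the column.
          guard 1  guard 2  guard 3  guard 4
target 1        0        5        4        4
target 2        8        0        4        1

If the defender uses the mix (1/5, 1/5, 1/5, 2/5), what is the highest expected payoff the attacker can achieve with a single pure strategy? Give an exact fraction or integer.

17/5

target 1: (0)·(1/5) + (5)·(1/5) + (4)·(1/5) + (4)·(2/5) = 17/5.
target 2: (8)·(1/5) + (0)·(1/5) + (4)·(1/5) + (1)·(2/5) = 14/5.
The best pure response is target 1 with expected payoff 17/5.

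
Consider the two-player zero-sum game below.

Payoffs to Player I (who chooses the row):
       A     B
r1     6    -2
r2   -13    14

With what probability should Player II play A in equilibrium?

Row minima are -2 and -13, so Player I's maximin is -2; column maxima are 6 and 14, so Player II's minimax is 6. These differ, so the equilibrium is in mixed strategies.
Let Player II play A with probability q. Player I is indifferent when 6q − 2(1−q) = −13q + 14(1−q), giving q = 16/35.

16/35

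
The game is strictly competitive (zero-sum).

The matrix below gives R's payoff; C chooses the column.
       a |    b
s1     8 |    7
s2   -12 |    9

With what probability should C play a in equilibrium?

Row minima are 7 and -12, so R's maximin is 7; column maxima are 8 and 9, so C's minimax is 8. These differ, so the equilibrium is in mixed strategies.
Let C play a with probability q. R is indifferent when 8q + 7(1−q) = −12q + 9(1−q), giving q = 1/11.

1/11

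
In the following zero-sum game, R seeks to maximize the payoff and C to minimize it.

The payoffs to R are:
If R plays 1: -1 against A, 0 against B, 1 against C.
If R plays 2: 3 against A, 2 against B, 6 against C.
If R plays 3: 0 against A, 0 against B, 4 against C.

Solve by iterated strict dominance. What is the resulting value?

2

Row 3 is strictly dominated by row 2 (3>0, 2>0, 6>4); eliminate 3.
Row 1 is strictly dominated by row 2 (3>-1, 2>0, 6>1); eliminate 1.
Column A is strictly dominated by B for C (2<3); eliminate A.
Column C is strictly dominated by B for C (2<6); eliminate C.
Only (2, B) remains, with payoff 2.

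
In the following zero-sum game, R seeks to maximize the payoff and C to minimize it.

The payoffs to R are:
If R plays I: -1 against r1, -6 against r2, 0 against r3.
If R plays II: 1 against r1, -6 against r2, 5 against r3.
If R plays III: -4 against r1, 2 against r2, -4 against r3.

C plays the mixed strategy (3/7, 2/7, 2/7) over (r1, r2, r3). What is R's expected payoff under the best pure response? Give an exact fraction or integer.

I: (-1)·(3/7) + (-6)·(2/7) + (0)·(2/7) = -15/7.
II: (1)·(3/7) + (-6)·(2/7) + (5)·(2/7) = 1/7.
III: (-4)·(3/7) + (2)·(2/7) + (-4)·(2/7) = -16/7.
The best pure response is II with expected payoff 1/7.

1/7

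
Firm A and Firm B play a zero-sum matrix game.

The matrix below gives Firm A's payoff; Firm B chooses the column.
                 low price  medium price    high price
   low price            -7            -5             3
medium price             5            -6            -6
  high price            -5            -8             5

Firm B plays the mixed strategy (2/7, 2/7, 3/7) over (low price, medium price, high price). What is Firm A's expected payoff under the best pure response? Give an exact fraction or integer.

low price: (-7)·(2/7) + (-5)·(2/7) + (3)·(3/7) = -15/7.
medium price: (5)·(2/7) + (-6)·(2/7) + (-6)·(3/7) = -20/7.
high price: (-5)·(2/7) + (-8)·(2/7) + (5)·(3/7) = -11/7.
The best pure response is high price with expected payoff -11/7.

-11/7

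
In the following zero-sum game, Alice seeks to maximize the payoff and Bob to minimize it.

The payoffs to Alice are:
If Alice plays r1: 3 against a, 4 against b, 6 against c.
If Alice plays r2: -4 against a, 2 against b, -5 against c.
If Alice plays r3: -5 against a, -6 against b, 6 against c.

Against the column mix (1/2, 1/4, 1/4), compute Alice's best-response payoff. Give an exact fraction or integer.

4

r1: (3)·(1/2) + (4)·(1/4) + (6)·(1/4) = 4.
r2: (-4)·(1/2) + (2)·(1/4) + (-5)·(1/4) = -11/4.
r3: (-5)·(1/2) + (-6)·(1/4) + (6)·(1/4) = -5/2.
The best pure response is r1 with expected payoff 4.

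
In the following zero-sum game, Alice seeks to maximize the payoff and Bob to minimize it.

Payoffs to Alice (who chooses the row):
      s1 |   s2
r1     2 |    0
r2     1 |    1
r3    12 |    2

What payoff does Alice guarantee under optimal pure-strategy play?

2

Row minima: 0, 1, 2 → Alice's maximin is 2.
Column maxima: 12, 2 → Bob's minimax is 2.
They coincide at (r3, s2), so the value is 2.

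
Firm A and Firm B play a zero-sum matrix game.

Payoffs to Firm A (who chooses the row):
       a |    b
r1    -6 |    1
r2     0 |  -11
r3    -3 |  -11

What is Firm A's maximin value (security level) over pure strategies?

The worst-case payoff for each row is r1: -6, r2: -11, r3: -11.
The best of these is -6.

-6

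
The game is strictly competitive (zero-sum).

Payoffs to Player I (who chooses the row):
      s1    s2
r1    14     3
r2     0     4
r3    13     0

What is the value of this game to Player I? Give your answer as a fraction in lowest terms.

56/15

Row r3 is strictly dominated by row r1, so Player I never plays it.
The remaining 2×2 game on (r1, r2) × (s1, s2) has no saddle point. Let Player I play r1 with probability p; indifference gives 14p = 3p + 4(1−p), so p = 4/15.
Similarly Player II's optimal q on s1 is 1/15, and the value is 14·(1/15) + (3)·(14/15) = 56/15.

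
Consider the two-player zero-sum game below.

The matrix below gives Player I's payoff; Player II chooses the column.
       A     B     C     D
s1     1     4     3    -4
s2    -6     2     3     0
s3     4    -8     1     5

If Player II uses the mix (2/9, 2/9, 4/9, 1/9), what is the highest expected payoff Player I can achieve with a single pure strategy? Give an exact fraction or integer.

s1: (1)·(2/9) + (4)·(2/9) + (3)·(4/9) + (-4)·(1/9) = 2.
s2: (-6)·(2/9) + (2)·(2/9) + (3)·(4/9) + (0)·(1/9) = 4/9.
s3: (4)·(2/9) + (-8)·(2/9) + (1)·(4/9) + (5)·(1/9) = 1/9.
The best pure response is s1 with expected payoff 2.

2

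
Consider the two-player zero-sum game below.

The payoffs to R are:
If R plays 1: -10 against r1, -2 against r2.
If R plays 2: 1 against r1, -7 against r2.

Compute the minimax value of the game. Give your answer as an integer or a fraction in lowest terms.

Row minima are -10 and -7, so R's maximin is -7; column maxima are 1 and -2, so C's minimax is -2. These differ, so the equilibrium is in mixed strategies.
Let R play 1 with probability p. C is indifferent when −10p + (1−p) = −2p − 7(1−p), giving p = 1/2.
Let C play r1 with probability q. R is indifferent when −10q − 2(1−q) = q − 7(1−q), giving q = 5/16.
The value is -10·(5/16) + (-2)·(11/16) = -9/2.

-9/2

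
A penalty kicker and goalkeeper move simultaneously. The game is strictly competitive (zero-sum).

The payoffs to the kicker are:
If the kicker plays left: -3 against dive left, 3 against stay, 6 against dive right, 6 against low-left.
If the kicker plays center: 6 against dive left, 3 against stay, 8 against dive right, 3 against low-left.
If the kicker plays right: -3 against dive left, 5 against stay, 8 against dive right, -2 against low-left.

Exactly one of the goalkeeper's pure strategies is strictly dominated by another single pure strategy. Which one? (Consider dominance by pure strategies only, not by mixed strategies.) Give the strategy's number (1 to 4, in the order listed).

3

The goalkeeper prefers columns that give the kicker less. Compare dive right with dive left: -3 < 6, 6 < 8, -3 < 8.
So dive left strictly dominates dive right for the goalkeeper; dive right is strictly dominated.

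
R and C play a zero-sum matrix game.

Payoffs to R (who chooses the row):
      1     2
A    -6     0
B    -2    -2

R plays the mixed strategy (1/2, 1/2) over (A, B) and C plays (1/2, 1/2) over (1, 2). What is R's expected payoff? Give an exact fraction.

-5/2

Against (1/2, 1/2), each row's expected payoff is A: -3; B: -2.
Taking the (1/2, 1/2)-weighted average: (1/2)·(-3) + (1/2)·(-2) = -5/2.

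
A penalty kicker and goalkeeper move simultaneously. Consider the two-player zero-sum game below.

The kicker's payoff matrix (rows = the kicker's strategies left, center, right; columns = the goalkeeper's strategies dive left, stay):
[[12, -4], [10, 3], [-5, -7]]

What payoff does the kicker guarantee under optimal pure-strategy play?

Row minima: -4, 3, -7 → the kicker's maximin is 3.
Column maxima: 12, 3 → the goalkeeper's minimax is 3.
They coincide at (center, stay), so the value is 3.

3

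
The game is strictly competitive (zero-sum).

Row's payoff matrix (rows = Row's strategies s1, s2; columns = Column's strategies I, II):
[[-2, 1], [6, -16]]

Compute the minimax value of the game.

-26/25

Row minima are -2 and -16, so Row's maximin is -2; column maxima are 6 and 1, so Column's minimax is 1. These differ, so the equilibrium is in mixed strategies.
Let Row play s1 with probability p. Column is indifferent when −2p + 6(1−p) = p − 16(1−p), giving p = 22/25.
Let Column play I with probability q. Row is indifferent when −2q + (1−q) = 6q − 16(1−q), giving q = 17/25.
The value is -2·(17/25) + (1)·(8/25) = -26/25.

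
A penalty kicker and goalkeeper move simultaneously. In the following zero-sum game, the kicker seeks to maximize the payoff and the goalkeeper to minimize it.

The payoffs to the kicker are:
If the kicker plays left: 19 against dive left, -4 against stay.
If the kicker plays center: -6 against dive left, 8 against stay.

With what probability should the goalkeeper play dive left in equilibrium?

12/37

Row minima are -4 and -6, so the kicker's maximin is -4; column maxima are 19 and 8, so the goalkeeper's minimax is 8. These differ, so the equilibrium is in mixed strategies.
Let the goalkeeper play dive left with probability q. The kicker is indifferent when 19q − 4(1−q) = −6q + 8(1−q), giving q = 12/37.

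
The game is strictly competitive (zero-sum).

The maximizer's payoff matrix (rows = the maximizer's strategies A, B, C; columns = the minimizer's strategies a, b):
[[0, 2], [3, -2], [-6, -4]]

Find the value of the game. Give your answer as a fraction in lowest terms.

6/7

Row C is strictly dominated by row A, so the maximizer never plays it.
The remaining 2×2 game on (A, B) × (a, b) has no saddle point. Let the maximizer play A with probability p; indifference gives 3(1−p) = 2p − 2(1−p), so p = 5/7.
Similarly the minimizer's optimal q on a is 4/7, and the value is 0·(4/7) + (2)·(3/7) = 6/7.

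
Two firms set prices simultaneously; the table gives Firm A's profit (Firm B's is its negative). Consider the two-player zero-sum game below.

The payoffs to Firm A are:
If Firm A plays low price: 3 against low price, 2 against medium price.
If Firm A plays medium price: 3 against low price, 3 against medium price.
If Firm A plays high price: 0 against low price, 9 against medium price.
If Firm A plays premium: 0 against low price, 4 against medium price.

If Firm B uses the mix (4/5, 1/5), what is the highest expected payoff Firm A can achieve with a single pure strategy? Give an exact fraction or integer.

3

low price: (3)·(4/5) + (2)·(1/5) = 14/5.
medium price: (3)·(4/5) + (3)·(1/5) = 3.
high price: (0)·(4/5) + (9)·(1/5) = 9/5.
premium: (0)·(4/5) + (4)·(1/5) = 4/5.
The best pure response is medium price with expected payoff 3.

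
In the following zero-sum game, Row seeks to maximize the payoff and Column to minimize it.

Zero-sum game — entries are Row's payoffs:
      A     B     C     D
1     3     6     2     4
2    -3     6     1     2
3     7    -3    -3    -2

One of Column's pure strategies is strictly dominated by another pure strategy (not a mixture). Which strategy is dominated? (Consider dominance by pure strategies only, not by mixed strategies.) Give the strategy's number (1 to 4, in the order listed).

Column prefers columns that give Row less. Compare D with C: 2 < 4, 1 < 2, -3 < -2.
So C strictly dominates D for Column; D is strictly dominated.

4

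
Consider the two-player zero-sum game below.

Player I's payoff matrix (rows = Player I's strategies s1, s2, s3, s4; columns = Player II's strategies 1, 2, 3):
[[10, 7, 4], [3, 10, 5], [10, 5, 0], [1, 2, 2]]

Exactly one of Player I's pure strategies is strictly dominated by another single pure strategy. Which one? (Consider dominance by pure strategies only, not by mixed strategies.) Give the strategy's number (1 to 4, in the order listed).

4

Compare s4 with s1: 10 > 1, 7 > 2, 4 > 2.
So s1 strictly dominates s4 for Player I; s4 is strictly dominated.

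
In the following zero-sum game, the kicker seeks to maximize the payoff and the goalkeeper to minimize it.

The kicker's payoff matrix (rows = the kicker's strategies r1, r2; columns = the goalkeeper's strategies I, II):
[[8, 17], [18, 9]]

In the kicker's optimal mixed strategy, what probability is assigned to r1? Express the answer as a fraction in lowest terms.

1/2

Row minima are 8 and 9, so the kicker's maximin is 9; column maxima are 18 and 17, so the goalkeeper's minimax is 17. These differ, so the equilibrium is in mixed strategies.
Let the kicker play r1 with probability p. The goalkeeper is indifferent when 8p + 18(1−p) = 17p + 9(1−p), giving p = 1/2.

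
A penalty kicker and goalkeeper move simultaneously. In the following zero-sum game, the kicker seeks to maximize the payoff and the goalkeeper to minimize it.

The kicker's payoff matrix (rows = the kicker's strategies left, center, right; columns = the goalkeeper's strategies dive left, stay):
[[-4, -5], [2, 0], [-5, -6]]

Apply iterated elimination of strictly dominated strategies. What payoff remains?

Row left is strictly dominated by row center (2>-4, 0>-5); eliminate left.
Row right is strictly dominated by row center (2>-5, 0>-6); eliminate right.
Column dive left is strictly dominated by stay for the goalkeeper (0<2); eliminate dive left.
Only (center, stay) remains, with payoff 0.

0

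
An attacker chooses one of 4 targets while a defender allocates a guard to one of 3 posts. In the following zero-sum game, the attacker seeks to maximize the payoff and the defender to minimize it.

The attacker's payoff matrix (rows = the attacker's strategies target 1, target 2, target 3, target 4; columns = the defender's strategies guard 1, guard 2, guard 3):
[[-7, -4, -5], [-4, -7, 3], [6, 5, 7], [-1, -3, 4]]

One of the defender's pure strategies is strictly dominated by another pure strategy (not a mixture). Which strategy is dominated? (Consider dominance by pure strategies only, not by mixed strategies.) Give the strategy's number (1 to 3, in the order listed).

The defender prefers columns that give the attacker less. Compare guard 3 with guard 1: -7 < -5, -4 < 3, 6 < 7, -1 < 4.
So guard 1 strictly dominates guard 3 for the defender; guard 3 is strictly dominated.

3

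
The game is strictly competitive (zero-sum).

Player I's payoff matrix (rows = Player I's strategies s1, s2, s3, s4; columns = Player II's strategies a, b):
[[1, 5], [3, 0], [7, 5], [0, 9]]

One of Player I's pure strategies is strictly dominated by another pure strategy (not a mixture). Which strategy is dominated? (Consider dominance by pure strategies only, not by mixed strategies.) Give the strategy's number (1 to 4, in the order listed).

Compare s2 with s3: 7 > 3, 5 > 0.
So s3 strictly dominates s2 for Player I; s2 is strictly dominated.

2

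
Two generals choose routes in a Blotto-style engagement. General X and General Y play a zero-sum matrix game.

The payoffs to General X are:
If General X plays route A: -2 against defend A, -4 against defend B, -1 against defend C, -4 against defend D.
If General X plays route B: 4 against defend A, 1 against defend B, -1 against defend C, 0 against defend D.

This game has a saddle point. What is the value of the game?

-1

Row minima: -4, -1 → General X's maximin is -1.
Column maxima: 4, 1, -1, 0 → General Y's minimax is -1.
They coincide at (route B, defend C), so the value is -1.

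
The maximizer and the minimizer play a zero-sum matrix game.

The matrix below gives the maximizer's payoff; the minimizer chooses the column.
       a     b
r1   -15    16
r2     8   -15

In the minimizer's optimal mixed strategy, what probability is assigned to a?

31/54

Row minima are -15 and -15, so the maximizer's maximin is -15; column maxima are 8 and 16, so the minimizer's minimax is 8. These differ, so the equilibrium is in mixed strategies.
Let the minimizer play a with probability q. The maximizer is indifferent when −15q + 16(1−q) = 8q − 15(1−q), giving q = 31/54.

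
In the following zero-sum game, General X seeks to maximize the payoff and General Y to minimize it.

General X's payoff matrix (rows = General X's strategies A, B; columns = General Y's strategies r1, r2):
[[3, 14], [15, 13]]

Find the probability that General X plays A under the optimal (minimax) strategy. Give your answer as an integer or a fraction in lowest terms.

2/13

Row minima are 3 and 13, so General X's maximin is 13; column maxima are 15 and 14, so General Y's minimax is 14. These differ, so the equilibrium is in mixed strategies.
Let General X play A with probability p. General Y is indifferent when 3p + 15(1−p) = 14p + 13(1−p), giving p = 2/13.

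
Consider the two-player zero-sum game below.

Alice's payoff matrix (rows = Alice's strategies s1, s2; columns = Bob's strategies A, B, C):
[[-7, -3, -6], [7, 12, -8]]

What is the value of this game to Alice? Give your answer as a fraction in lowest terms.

Column B is strictly dominated by A for Bob (it gives Alice more in every row).
The remaining 2×2 game on (s1, s2) × (A, C) has no saddle point. Let Alice play s1 with probability p; indifference gives −7p + 7(1−p) = −6p − 8(1−p), so p = 15/16.
Similarly Bob's optimal q on A is 1/8, and the value is -7·(1/8) + (-6)·(7/8) = -49/8.

-49/8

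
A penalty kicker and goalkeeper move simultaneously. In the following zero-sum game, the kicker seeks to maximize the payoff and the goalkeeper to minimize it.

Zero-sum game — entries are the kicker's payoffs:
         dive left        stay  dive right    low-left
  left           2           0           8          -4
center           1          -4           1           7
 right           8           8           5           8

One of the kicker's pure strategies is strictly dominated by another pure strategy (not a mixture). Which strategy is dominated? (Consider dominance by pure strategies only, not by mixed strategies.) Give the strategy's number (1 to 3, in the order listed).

Compare center with right: 8 > 1, 8 > -4, 5 > 1, 8 > 7.
So right strictly dominates center for the kicker; center is strictly dominated.

2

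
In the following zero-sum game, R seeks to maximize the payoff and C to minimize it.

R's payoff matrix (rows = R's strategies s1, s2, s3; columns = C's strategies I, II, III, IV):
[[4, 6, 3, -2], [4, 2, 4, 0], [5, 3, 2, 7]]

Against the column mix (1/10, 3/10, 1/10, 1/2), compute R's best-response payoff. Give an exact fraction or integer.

s1: (4)·(1/10) + (6)·(3/10) + (3)·(1/10) + (-2)·(1/2) = 3/2.
s2: (4)·(1/10) + (2)·(3/10) + (4)·(1/10) + (0)·(1/2) = 7/5.
s3: (5)·(1/10) + (3)·(3/10) + (2)·(1/10) + (7)·(1/2) = 51/10.
The best pure response is s3 with expected payoff 51/10.

51/10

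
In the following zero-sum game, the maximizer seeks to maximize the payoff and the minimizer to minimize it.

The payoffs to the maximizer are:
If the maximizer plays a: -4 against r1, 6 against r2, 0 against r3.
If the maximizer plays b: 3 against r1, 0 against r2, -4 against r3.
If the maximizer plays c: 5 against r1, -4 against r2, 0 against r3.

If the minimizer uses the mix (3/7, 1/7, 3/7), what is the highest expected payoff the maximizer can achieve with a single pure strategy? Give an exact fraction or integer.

a: (-4)·(3/7) + (6)·(1/7) + (0)·(3/7) = -6/7.
b: (3)·(3/7) + (0)·(1/7) + (-4)·(3/7) = -3/7.
c: (5)·(3/7) + (-4)·(1/7) + (0)·(3/7) = 11/7.
The best pure response is c with expected payoff 11/7.

11/7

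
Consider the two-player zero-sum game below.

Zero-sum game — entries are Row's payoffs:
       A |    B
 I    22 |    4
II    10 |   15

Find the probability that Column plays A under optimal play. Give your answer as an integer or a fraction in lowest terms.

11/23

Row minima are 4 and 10, so Row's maximin is 10; column maxima are 22 and 15, so Column's minimax is 15. These differ, so the equilibrium is in mixed strategies.
Let Column play A with probability q. Row is indifferent when 22q + 4(1−q) = 10q + 15(1−q), giving q = 11/23.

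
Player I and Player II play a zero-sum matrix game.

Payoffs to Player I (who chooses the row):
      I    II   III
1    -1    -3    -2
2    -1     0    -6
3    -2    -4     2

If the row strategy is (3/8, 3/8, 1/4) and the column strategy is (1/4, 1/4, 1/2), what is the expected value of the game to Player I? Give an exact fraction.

Against (1/4, 1/4, 1/2), each row's expected payoff is 1: -2; 2: -13/4; 3: -1/2.
Taking the (3/8, 3/8, 1/4)-weighted average: (3/8)·(-2) + (3/8)·(-13/4) + (1/4)·(-1/2) = -67/32.

-67/32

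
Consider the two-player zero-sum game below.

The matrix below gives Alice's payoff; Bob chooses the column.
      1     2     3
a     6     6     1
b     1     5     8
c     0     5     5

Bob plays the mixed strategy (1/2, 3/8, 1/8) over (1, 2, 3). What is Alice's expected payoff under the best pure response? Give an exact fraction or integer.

a: (6)·(1/2) + (6)·(3/8) + (1)·(1/8) = 43/8.
b: (1)·(1/2) + (5)·(3/8) + (8)·(1/8) = 27/8.
c: (0)·(1/2) + (5)·(3/8) + (5)·(1/8) = 5/2.
The best pure response is a with expected payoff 43/8.

43/8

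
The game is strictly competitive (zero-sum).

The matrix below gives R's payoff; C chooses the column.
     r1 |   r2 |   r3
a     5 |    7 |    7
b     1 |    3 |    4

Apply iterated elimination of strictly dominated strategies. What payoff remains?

5

Column r2 is strictly dominated by r1 for C (5<7, 1<3); eliminate r2.
Row b is strictly dominated by row a (5>1, 7>4); eliminate b.
Column r3 is strictly dominated by r1 for C (5<7); eliminate r3.
Only (a, r1) remains, with payoff 5.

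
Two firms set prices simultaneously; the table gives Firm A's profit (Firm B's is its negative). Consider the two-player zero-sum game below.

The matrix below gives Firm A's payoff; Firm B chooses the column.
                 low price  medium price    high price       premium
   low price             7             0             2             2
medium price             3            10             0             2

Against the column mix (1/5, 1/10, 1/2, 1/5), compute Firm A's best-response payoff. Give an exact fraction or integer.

low price: (7)·(1/5) + (0)·(1/10) + (2)·(1/2) + (2)·(1/5) = 14/5.
medium price: (3)·(1/5) + (10)·(1/10) + (0)·(1/2) + (2)·(1/5) = 2.
The best pure response is low price with expected payoff 14/5.

14/5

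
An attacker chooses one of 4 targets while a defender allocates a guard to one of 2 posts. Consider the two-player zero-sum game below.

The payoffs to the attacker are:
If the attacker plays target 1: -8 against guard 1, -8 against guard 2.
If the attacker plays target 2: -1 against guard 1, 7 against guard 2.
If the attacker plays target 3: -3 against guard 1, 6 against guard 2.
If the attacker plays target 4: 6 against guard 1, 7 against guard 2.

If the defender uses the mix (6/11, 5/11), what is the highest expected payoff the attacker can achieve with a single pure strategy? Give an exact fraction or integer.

71/11

target 1: (-8)·(6/11) + (-8)·(5/11) = -8.
target 2: (-1)·(6/11) + (7)·(5/11) = 29/11.
target 3: (-3)·(6/11) + (6)·(5/11) = 12/11.
target 4: (6)·(6/11) + (7)·(5/11) = 71/11.
The best pure response is target 4 with expected payoff 71/11.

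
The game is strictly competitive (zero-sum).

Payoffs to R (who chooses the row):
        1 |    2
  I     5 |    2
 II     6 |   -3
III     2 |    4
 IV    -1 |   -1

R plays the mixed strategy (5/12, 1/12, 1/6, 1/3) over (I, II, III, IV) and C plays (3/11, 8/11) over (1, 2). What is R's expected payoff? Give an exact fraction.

181/132

Against (3/11, 8/11), each row's expected payoff is I: 31/11; II: -6/11; III: 38/11; IV: -1.
Taking the (5/12, 1/12, 1/6, 1/3)-weighted average: (5/12)·(31/11) + (1/12)·(-6/11) + (1/6)·(38/11) + (1/3)·(-1) = 181/132.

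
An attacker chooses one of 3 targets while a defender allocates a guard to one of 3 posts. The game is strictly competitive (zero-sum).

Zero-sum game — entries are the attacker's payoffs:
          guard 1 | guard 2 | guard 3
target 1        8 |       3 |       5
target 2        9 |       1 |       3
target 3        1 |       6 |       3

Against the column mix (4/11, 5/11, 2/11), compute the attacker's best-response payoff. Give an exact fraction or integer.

57/11

target 1: (8)·(4/11) + (3)·(5/11) + (5)·(2/11) = 57/11.
target 2: (9)·(4/11) + (1)·(5/11) + (3)·(2/11) = 47/11.
target 3: (1)·(4/11) + (6)·(5/11) + (3)·(2/11) = 40/11.
The best pure response is target 1 with expected payoff 57/11.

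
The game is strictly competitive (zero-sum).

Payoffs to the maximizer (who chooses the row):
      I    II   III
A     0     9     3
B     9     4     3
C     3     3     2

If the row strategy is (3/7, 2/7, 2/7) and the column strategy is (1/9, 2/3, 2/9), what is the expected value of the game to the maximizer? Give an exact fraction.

Against (1/9, 2/3, 2/9), each row's expected payoff is A: 20/3; B: 13/3; C: 25/9.
Taking the (3/7, 2/7, 2/7)-weighted average: (3/7)·(20/3) + (2/7)·(13/3) + (2/7)·(25/9) = 44/9.

44/9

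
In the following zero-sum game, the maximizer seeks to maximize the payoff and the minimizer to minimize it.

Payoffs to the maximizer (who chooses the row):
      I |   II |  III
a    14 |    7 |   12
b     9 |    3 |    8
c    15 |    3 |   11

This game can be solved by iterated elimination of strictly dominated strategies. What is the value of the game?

Row b is strictly dominated by row a (14>9, 7>3, 12>8); eliminate b.
Column III is strictly dominated by II for the minimizer (7<12, 3<11); eliminate III.
Column I is strictly dominated by II for the minimizer (7<14, 3<15); eliminate I.
Row c is strictly dominated by row a (7>3); eliminate c.
Only (a, II) remains, with payoff 7.

7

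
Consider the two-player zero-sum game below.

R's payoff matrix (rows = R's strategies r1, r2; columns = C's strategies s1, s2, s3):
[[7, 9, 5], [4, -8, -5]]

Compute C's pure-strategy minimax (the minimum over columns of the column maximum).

The worst case (largest entry) in each column is s1: 7, s2: 9, s3: 5.
The best (smallest) of these is 5.

5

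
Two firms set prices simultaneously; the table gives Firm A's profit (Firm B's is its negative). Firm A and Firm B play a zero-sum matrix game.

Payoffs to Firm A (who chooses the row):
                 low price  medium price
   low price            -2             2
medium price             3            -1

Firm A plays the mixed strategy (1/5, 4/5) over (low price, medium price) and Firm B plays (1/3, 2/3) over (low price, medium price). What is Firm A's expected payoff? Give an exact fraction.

Against (1/3, 2/3), each row's expected payoff is low price: 2/3; medium price: 1/3.
Taking the (1/5, 4/5)-weighted average: (1/5)·(2/3) + (4/5)·(1/3) = 2/5.

2/5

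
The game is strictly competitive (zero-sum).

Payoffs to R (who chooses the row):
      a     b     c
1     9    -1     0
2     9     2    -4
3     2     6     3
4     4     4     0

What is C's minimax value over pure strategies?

The worst case (largest entry) in each column is a: 9, b: 6, c: 3.
The best (smallest) of these is 3.

3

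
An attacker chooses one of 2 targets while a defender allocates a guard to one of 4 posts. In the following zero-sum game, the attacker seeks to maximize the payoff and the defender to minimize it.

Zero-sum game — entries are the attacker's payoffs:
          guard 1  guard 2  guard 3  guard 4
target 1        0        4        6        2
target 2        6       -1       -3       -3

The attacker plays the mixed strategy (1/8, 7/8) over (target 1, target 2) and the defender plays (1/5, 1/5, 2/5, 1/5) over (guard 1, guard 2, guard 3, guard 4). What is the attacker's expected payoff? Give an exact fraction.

Against (1/5, 1/5, 2/5, 1/5), each row's expected payoff is target 1: 18/5; target 2: -4/5.
Taking the (1/8, 7/8)-weighted average: (1/8)·(18/5) + (7/8)·(-4/5) = -1/4.

-1/4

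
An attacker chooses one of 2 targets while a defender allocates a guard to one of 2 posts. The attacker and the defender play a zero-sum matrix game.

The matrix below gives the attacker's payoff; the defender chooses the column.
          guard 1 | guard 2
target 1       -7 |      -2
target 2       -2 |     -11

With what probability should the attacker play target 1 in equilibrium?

9/14

Row minima are -7 and -11, so the attacker's maximin is -7; column maxima are -2 and -2, so the defender's minimax is -2. These differ, so the equilibrium is in mixed strategies.
Let the attacker play target 1 with probability p. The defender is indifferent when −7p − 2(1−p) = −2p − 11(1−p), giving p = 9/14.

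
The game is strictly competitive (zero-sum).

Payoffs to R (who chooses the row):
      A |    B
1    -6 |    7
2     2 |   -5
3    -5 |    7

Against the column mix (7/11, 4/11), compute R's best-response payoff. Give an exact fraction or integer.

-6/11

1: (-6)·(7/11) + (7)·(4/11) = -14/11.
2: (2)·(7/11) + (-5)·(4/11) = -6/11.
3: (-5)·(7/11) + (7)·(4/11) = -7/11.
The best pure response is 2 with expected payoff -6/11.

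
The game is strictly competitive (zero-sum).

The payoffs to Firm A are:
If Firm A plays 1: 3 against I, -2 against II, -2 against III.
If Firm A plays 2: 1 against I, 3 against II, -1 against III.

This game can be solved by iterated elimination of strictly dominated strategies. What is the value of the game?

Column I is strictly dominated by III for Firm B (-2<3, -1<1); eliminate I.
Row 1 is strictly dominated by row 2 (3>-2, -1>-2); eliminate 1.
Column II is strictly dominated by III for Firm B (-1<3); eliminate II.
Only (2, III) remains, with payoff -1.

-1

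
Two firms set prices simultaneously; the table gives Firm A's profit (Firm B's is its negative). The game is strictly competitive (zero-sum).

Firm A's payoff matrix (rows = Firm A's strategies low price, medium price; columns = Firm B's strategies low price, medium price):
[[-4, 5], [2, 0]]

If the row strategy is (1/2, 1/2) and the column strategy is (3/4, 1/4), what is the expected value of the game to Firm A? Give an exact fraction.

Against (3/4, 1/4), each row's expected payoff is low price: -7/4; medium price: 3/2.
Taking the (1/2, 1/2)-weighted average: (1/2)·(-7/4) + (1/2)·(3/2) = -1/8.

-1/8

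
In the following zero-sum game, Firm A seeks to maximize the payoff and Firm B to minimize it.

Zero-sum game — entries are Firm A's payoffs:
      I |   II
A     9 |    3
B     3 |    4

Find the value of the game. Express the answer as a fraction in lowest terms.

27/7

Row minima are 3 and 3, so Firm A's maximin is 3; column maxima are 9 and 4, so Firm B's minimax is 4. These differ, so the equilibrium is in mixed strategies.
Let Firm A play A with probability p. Firm B is indifferent when 9p + 3(1−p) = 3p + 4(1−p), giving p = 1/7.
Let Firm B play I with probability q. Firm A is indifferent when 9q + 3(1−q) = 3q + 4(1−q), giving q = 1/7.
The value is 9·(1/7) + (3)·(6/7) = 27/7.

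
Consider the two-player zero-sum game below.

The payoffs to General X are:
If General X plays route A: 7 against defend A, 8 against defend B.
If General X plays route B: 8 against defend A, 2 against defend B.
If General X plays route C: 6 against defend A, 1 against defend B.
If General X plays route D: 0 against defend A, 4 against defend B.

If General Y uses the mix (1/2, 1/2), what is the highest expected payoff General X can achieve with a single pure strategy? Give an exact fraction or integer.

route A: (7)·(1/2) + (8)·(1/2) = 15/2.
route B: (8)·(1/2) + (2)·(1/2) = 5.
route C: (6)·(1/2) + (1)·(1/2) = 7/2.
route D: (0)·(1/2) + (4)·(1/2) = 2.
The best pure response is route A with expected payoff 15/2.

15/2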